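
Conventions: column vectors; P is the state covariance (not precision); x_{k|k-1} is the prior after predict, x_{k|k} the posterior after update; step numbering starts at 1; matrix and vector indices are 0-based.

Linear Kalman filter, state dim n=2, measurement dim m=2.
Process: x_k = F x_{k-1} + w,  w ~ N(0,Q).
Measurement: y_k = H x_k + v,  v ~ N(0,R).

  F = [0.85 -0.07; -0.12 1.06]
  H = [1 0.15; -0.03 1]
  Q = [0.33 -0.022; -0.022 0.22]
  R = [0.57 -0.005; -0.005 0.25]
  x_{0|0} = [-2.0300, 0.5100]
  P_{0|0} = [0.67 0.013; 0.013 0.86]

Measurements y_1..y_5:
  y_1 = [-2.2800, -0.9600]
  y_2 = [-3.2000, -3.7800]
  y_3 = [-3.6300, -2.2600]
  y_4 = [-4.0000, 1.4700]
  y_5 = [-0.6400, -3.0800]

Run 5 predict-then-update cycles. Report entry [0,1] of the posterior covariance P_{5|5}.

P_post[0,1] = -0.0240

step 1: x^-=[-1.7612, 0.7842]  P^-=[0.8167 -0.1423; -0.1423 1.1926]  S=[1.3709 0.0077; 0.0077 1.4519]  K=[0.5809 -0.1180; 0.0220 0.8242]  nu=[-0.6364, -1.7970]  x^+=[-1.9189, -0.7110]  P^+=[0.3350 -0.0224; -0.0224 0.2053]
step 2: x^-=[-1.5813, -0.5234]  P^-=[0.5757 -0.0917; -0.0917 0.4612]  S=[1.1286 -0.0444; -0.0444 0.7172]  K=[0.4932 -0.1214; 0.0055 0.6472]  nu=[-1.5402, -3.3040]  x^+=[-1.9396, -2.6702]  P^+=[0.2853 -0.0243; -0.0243 0.1610]
step 3: x^-=[-1.4617, -2.5977]  P^-=[0.5398 -0.0851; -0.0851 0.4112]  S=[1.0936 -0.0443; -0.0443 0.6668]  K=[0.4771 -0.1203; 0.0037 0.6208]  nu=[-1.7786, 0.2938]  x^+=[-2.3457, -2.4218]  P^+=[0.2762 -0.0242; -0.0242 0.1545]
step 4: x^-=[-1.8243, -2.2857]  P^-=[0.5332 -0.0836; -0.0836 0.4037]  S=[1.0872 -0.0437; -0.0437 0.6592]  K=[0.4741 -0.1197; 0.0036 0.6164]  nu=[-1.8329, 3.7009]  x^+=[-3.1362, -0.0108]  P^+=[0.2744 -0.0241; -0.0241 0.1534]
step 5: x^-=[-2.6650, 0.3649]  P^-=[0.5319 -0.0833; -0.0833 0.4024]  S=[1.0860 -0.0435; -0.0435 0.6579]  K=[0.4735 -0.1195; 0.0036 0.6157]  nu=[1.9703, -3.5248]  x^+=[-1.3108, -1.7983]  P^+=[0.2741 -0.0240; -0.0240 0.1532]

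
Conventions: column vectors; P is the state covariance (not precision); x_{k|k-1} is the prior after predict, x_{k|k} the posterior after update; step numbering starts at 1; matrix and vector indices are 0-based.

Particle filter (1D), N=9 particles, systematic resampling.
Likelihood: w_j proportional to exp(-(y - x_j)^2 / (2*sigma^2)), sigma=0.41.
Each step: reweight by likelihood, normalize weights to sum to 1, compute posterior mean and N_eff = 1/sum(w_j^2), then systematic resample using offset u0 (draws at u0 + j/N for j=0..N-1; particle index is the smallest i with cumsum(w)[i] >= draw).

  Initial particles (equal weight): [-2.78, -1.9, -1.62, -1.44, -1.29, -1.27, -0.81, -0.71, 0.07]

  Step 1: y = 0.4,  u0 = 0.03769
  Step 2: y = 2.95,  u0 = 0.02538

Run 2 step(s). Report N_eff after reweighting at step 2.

N_eff = 8.0000

step 1: w=[0.0000, 0.0000, 0.0000, 0.0001, 0.0003, 0.0003, 0.0169, 0.0336, 0.9489]  mean=0.0281  Neff=1.1089  idx=[7, 8, 8, 8, 8, 8, 8, 8, 8]
step 2: w=[0.0000, 0.1250, 0.1250, 0.1250, 0.1250, 0.1250, 0.1250, 0.1250, 0.1250]  mean=0.0700  Neff=8.0000  idx=[1, 2, 2, 3, 4, 5, 6, 7, 8]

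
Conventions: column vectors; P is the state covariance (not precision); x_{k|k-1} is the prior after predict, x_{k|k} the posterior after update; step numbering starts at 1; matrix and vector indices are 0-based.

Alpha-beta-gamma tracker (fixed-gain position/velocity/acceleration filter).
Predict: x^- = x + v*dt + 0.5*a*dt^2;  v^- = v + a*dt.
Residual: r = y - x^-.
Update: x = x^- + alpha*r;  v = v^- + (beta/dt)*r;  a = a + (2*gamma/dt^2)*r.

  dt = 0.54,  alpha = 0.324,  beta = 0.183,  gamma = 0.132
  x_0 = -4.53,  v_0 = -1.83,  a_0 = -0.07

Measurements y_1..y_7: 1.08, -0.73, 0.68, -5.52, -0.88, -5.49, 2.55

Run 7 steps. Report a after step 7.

a_post = -11.6519

step 1: x_pred=-5.5284  r=6.6084  x^+=-3.3873  v^+=0.3717  a^+=5.9129
step 2: x_pred=-2.3245  r=1.5945  x^+=-1.8078  v^+=4.1050  a^+=7.3565
step 3: x_pred=1.4814  r=-0.8014  x^+=1.2218  v^+=7.8059  a^+=6.6309
step 4: x_pred=6.4038  r=-11.9238  x^+=2.5405  v^+=7.3458  a^+=-4.1643
step 5: x_pred=5.9000  r=-6.7800  x^+=3.7033  v^+=2.7994  a^+=-10.3026
step 6: x_pred=3.7128  r=-9.2028  x^+=0.7311  v^+=-5.8828  a^+=-18.6344
step 7: x_pred=-5.1625  r=7.7125  x^+=-2.6636  v^+=-13.3316  a^+=-11.6519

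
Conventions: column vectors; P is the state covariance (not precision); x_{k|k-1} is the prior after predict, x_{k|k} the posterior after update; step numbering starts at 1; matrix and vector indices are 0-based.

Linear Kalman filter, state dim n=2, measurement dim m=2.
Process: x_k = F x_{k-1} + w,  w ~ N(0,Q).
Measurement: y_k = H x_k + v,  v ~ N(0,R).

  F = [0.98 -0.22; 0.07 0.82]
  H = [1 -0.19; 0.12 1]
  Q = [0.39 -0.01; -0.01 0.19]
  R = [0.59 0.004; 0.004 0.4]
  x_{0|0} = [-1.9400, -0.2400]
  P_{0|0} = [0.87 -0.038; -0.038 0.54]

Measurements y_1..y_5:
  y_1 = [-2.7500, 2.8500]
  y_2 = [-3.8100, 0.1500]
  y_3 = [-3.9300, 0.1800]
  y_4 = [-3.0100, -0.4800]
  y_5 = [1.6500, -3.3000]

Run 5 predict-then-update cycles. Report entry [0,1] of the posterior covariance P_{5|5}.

P_post[0,1] = -0.0034

step 1: x^-=[-1.8484, -0.3326]  P^-=[1.2681 -0.0777; -0.0777 0.5530]  S=[1.9076 -0.0248; -0.0248 0.9526]  K=[0.6737 0.0957; -0.0884 0.5684]  nu=[-0.9648, 3.4044]  x^+=[-2.1725, 1.6878]  P^+=[0.3966 -0.0066; -0.0066 0.2278]
step 2: x^-=[-2.5004, 1.2319]  P^-=[0.7848 -0.0291; -0.0291 0.3444]  S=[1.3983 0.0043; 0.0043 0.7487]  K=[0.5650 0.0837; -0.0690 0.4557]  nu=[-1.0756, -0.7819]  x^+=[-3.1734, 0.9499]  P^+=[0.3329 -0.0042; -0.0042 0.1825]
step 3: x^-=[-3.3189, 0.5567]  P^-=[0.7203 -0.0234; -0.0234 0.3139]  S=[1.3306 0.0079; 0.0079 0.7186]  K=[0.5442 0.0817; -0.0650 0.4336]  nu=[-0.5053, 0.0215]  x^+=[-3.5922, 0.5989]  P^+=[0.3207 -0.0036; -0.0036 0.1736]
step 4: x^-=[-3.6521, 0.2397]  P^-=[0.7080 -0.0222; -0.0222 0.3079]  S=[1.3175 0.0088; 0.0088 0.7128]  K=[0.5400 0.0814; -0.0641 0.4290]  nu=[0.6876, -0.2814]  x^+=[-3.3037, 0.0749]  P^+=[0.3183 -0.0035; -0.0035 0.1718]
step 5: x^-=[-3.2541, -0.1699]  P^-=[0.7055 -0.0219; -0.0219 0.3067]  S=[1.3149 0.0090; 0.0090 0.7116]  K=[0.5391 0.0814; -0.0639 0.4281]  nu=[4.8718, -2.7396]  x^+=[-0.8505, -1.6539]  P^+=[0.3178 -0.0034; -0.0034 0.1714]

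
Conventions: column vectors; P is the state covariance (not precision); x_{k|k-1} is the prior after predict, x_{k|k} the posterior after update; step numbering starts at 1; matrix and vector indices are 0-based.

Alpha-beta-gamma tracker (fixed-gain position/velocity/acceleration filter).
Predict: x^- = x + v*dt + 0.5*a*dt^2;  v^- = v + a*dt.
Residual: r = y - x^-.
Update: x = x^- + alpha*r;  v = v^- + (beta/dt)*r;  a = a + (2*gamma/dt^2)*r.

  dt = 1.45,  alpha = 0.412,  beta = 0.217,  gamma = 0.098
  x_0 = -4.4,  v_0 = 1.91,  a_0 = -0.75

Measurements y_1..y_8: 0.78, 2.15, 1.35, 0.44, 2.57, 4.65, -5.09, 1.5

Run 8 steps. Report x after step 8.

step 1: x_pred=-2.4189  r=3.1989  x^+=-1.1010  v^+=1.3012  a^+=-0.4518
step 2: x_pred=0.3109  r=1.8391  x^+=1.0686  v^+=0.9214  a^+=-0.2803
step 3: x_pred=2.1099  r=-0.7599  x^+=1.7968  v^+=0.4012  a^+=-0.3512
step 4: x_pred=2.0093  r=-1.5693  x^+=1.3628  v^+=-0.3429  a^+=-0.4975
step 5: x_pred=0.3426  r=2.2274  x^+=1.2603  v^+=-0.7309  a^+=-0.2898
step 6: x_pred=-0.1042  r=4.7542  x^+=1.8545  v^+=-0.4397  a^+=0.1534
step 7: x_pred=1.3782  r=-6.4682  x^+=-1.2867  v^+=-1.1853  a^+=-0.4496
step 8: x_pred=-3.4780  r=4.9780  x^+=-1.4271  v^+=-1.0922  a^+=0.0144

x_post = -1.4271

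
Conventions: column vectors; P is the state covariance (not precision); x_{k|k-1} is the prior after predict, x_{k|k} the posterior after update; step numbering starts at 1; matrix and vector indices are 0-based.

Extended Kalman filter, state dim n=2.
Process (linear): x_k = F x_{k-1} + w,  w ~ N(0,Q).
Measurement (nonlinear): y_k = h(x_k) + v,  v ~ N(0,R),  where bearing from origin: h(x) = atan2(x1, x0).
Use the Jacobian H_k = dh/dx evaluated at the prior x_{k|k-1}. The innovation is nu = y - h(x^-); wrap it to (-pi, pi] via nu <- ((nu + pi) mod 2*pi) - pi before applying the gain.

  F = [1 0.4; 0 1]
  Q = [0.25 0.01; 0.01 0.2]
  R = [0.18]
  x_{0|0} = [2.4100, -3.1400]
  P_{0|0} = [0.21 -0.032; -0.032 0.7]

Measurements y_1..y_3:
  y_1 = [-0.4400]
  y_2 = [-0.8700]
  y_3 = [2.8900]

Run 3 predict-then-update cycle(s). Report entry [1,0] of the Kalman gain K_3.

K[1,0] = 0.6784

step 1: x^-=[1.1540, -3.1400]  P^-=[0.5464 0.2580; 0.2580 0.9000]  H_jac=[0.2806 0.1031]  S=[0.2475]  K=[0.7269; 0.6674]  nu=[0.7786]  x^+=[1.7199, -2.6204]  P^+=[0.4156 0.1379; 0.1379 0.7897]
step 2: x^-=[0.6718, -2.6204]  P^-=[0.9023 0.4638; 0.4638 0.9897]  H_jac=[0.3581 0.0918]  S=[0.3345]  K=[1.0931; 0.7681]  nu=[0.4498]  x^+=[1.1635, -2.2749]  P^+=[0.5026 0.1829; 0.1829 0.7924]
step 3: x^-=[0.2536, -2.2749]  P^-=[1.0257 0.5099; 0.5099 0.9924]  H_jac=[0.4342 0.0484]  S=[0.3971]  K=[1.1836; 0.6784]  nu=[-1.9334]  x^+=[-2.0348, -3.5865]  P^+=[0.4694 0.1910; 0.1910 0.8096]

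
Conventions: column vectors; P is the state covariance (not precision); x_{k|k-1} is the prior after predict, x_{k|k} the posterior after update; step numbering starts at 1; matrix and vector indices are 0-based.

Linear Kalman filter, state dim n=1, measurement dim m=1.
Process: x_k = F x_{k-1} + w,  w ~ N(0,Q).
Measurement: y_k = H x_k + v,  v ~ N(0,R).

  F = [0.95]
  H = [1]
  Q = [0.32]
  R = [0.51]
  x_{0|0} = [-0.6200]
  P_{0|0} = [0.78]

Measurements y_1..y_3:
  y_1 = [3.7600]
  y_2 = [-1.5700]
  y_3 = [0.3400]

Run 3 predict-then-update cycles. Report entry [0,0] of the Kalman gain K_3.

K[0,0] = 0.5295

step 1: x^-=[-0.5890]  P^-=[1.0239]  S=[1.5339]  K=[0.6675]  nu=[4.3490]  x^+=[2.3141]  P^+=[0.3404]
step 2: x^-=[2.1984]  P^-=[0.6272]  S=[1.1372]  K=[0.5515]  nu=[-3.7684]  x^+=[0.1199]  P^+=[0.2813]
step 3: x^-=[0.1139]  P^-=[0.5739]  S=[1.0839]  K=[0.5295]  nu=[0.2261]  x^+=[0.2336]  P^+=[0.2700]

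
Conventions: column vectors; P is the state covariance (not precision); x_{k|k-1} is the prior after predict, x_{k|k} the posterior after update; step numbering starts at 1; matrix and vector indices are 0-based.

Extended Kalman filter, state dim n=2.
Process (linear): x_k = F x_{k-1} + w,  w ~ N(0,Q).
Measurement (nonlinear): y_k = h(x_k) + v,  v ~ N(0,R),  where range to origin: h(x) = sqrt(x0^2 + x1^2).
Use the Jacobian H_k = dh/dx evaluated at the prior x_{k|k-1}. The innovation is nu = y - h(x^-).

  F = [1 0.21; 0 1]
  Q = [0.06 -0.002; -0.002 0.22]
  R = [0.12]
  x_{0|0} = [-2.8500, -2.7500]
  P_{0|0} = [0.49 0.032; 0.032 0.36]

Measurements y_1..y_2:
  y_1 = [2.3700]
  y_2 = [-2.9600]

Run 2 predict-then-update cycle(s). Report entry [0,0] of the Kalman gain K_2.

K[0,0] = -0.3980

step 1: x^-=[-3.4275, -2.7500]  P^-=[0.5793 0.1056; 0.1056 0.5800]  H_jac=[-0.7800 -0.6258]  S=[0.8027]  K=[-0.6453; -0.5548]  nu=[-2.0243]  x^+=[-2.1213, -1.6269]  P^+=[0.2451 -0.1818; -0.1818 0.3329]
step 2: x^-=[-2.4629, -1.6269]  P^-=[0.2434 -0.1138; -0.1138 0.5529]  H_jac=[-0.8344 -0.5512]  S=[0.3527]  K=[-0.3980; -0.5946]  nu=[-5.9117]  x^+=[-0.1102, 1.8885]  P^+=[0.1876 -0.1973; -0.1973 0.4282]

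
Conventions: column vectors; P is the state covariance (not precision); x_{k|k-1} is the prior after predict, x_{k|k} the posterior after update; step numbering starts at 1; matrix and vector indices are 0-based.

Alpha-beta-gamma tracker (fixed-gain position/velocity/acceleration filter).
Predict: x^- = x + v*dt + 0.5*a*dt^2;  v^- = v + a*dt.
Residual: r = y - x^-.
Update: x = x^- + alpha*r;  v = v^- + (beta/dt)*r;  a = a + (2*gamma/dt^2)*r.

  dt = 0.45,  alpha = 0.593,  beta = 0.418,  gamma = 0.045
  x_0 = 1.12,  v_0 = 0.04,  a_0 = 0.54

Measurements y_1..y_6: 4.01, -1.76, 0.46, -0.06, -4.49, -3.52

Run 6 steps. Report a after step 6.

a_post = -1.0444

step 1: x_pred=1.1927  r=2.8173  x^+=2.8633  v^+=2.9000  a^+=1.7921
step 2: x_pred=4.3498  r=-6.1098  x^+=0.7267  v^+=-1.9689  a^+=-0.9233
step 3: x_pred=-0.2528  r=0.7128  x^+=0.1699  v^+=-1.7223  a^+=-0.6065
step 4: x_pred=-0.6665  r=0.6065  x^+=-0.3069  v^+=-1.4318  a^+=-0.3370
step 5: x_pred=-0.9853  r=-3.5047  x^+=-3.0636  v^+=-4.8389  a^+=-1.8946
step 6: x_pred=-5.4329  r=1.9129  x^+=-4.2986  v^+=-3.9146  a^+=-1.0444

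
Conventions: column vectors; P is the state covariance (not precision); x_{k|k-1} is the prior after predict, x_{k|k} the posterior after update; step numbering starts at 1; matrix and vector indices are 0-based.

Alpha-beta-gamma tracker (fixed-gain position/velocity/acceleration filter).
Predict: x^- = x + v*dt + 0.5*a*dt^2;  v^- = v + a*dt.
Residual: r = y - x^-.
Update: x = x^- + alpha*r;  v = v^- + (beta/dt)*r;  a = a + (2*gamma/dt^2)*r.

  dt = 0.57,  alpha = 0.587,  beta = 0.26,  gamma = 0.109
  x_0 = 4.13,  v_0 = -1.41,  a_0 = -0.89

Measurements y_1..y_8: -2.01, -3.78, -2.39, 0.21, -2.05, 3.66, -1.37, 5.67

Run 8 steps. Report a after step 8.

a_post = 2.9942

step 1: x_pred=3.1817  r=-5.1917  x^+=0.1342  v^+=-4.2855  a^+=-4.3735
step 2: x_pred=-3.0190  r=-0.7610  x^+=-3.4657  v^+=-7.1255  a^+=-4.8841
step 3: x_pred=-8.3207  r=5.9307  x^+=-4.8394  v^+=-7.2042  a^+=-0.9048
step 4: x_pred=-9.0928  r=9.3028  x^+=-3.6320  v^+=-3.4766  a^+=5.3371
step 5: x_pred=-4.7467  r=2.6967  x^+=-3.1637  v^+=0.7956  a^+=7.1465
step 6: x_pred=-1.5493  r=5.2093  x^+=1.5086  v^+=7.2453  a^+=10.6418
step 7: x_pred=7.3672  r=-8.7372  x^+=2.2384  v^+=9.3258  a^+=4.7794
step 8: x_pred=8.3305  r=-2.6605  x^+=6.7688  v^+=10.8364  a^+=2.9942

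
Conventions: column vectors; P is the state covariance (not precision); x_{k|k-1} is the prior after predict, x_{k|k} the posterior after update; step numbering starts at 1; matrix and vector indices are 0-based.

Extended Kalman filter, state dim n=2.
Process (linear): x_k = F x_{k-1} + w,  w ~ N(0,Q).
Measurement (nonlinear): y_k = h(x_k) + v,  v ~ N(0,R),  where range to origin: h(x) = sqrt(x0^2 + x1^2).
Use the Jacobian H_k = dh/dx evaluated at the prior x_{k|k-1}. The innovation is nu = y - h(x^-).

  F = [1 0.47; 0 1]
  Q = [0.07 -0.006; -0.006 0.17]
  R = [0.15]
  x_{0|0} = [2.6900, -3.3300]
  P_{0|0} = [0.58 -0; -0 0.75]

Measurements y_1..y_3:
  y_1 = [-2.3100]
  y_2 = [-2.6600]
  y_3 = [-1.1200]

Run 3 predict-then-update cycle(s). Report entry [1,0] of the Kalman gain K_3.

K[1,0] = -0.1528

step 1: x^-=[1.1249, -3.3300]  P^-=[0.8157 0.3465; 0.3465 0.9200]  H_jac=[0.3200 -0.9474]  S=[0.8492]  K=[-0.0792; -0.8958]  nu=[-5.8249]  x^+=[1.5860, 1.8880]  P^+=[0.8104 0.2863; 0.2863 0.2385]
step 2: x^-=[2.4734, 1.8880]  P^-=[1.2021 0.3924; 0.3924 0.4085]  H_jac=[0.7949 0.6068]  S=[1.4385]  K=[0.8298; 0.3892]  nu=[-5.7716]  x^+=[-2.3159, -0.3581]  P^+=[0.2116 -0.0721; -0.0721 0.1907]
step 3: x^-=[-2.4842, -0.3581]  P^-=[0.2560 0.0115; 0.0115 0.3607]  H_jac=[-0.9898 -0.1427]  S=[0.4113]  K=[-0.6199; -0.1528]  nu=[-3.6299]  x^+=[-0.2341, 0.1965]  P^+=[0.0979 -0.0275; -0.0275 0.3511]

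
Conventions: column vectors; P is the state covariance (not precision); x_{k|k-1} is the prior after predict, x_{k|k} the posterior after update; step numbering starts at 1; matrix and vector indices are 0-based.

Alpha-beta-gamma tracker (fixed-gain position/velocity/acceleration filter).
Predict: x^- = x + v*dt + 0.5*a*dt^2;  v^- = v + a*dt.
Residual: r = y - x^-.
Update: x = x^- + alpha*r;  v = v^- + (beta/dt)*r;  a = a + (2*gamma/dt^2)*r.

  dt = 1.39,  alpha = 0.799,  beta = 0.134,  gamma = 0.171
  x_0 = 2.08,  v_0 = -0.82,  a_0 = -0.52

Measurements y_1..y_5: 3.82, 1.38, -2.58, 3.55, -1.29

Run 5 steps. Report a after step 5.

a_post = 0.5078

step 1: x_pred=0.4379  r=3.3821  x^+=3.1402  v^+=-1.2168  a^+=0.0787
step 2: x_pred=1.5249  r=-0.1449  x^+=1.4091  v^+=-1.1214  a^+=0.0530
step 3: x_pred=-0.0984  r=-2.4816  x^+=-2.0812  v^+=-1.2869  a^+=-0.3863
step 4: x_pred=-4.2431  r=7.7931  x^+=1.9836  v^+=-1.0725  a^+=0.9932
step 5: x_pred=1.4523  r=-2.7423  x^+=-0.7388  v^+=0.0437  a^+=0.5078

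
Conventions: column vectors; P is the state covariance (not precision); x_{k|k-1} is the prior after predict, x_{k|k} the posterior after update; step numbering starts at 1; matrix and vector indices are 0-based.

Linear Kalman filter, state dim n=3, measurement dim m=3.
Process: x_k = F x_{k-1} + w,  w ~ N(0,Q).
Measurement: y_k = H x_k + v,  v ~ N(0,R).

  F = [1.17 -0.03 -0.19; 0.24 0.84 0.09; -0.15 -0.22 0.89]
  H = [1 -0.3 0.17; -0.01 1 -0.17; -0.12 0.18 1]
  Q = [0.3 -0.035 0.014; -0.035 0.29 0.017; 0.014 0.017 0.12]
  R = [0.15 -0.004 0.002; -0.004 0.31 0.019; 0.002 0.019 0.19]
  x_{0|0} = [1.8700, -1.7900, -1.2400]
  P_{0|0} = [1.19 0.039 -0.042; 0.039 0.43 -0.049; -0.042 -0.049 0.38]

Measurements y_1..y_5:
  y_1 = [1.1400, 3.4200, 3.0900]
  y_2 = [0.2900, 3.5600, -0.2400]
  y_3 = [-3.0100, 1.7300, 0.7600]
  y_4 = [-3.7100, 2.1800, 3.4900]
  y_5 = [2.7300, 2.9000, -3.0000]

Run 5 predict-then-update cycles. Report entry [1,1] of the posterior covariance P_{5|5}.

step 1: x^-=[2.4772, -1.1664, -0.9903]  P^-=[1.9585 0.3253 -0.3118; 0.3253 0.6715 -0.1259; -0.3118 -0.1259 0.5016]  S=[1.8950 0.1125 -0.3853; 0.1125 1.0315 -0.1080; -0.3853 -0.1080 0.7570]  K=[0.9099 0.2330 -0.1487; 0.0244 0.6712 0.0499; 0.0481 -0.1350 0.6873]  nu=[-1.5188, 4.4428, 4.5875]  x^+=[1.4485, 2.0077, 1.4898]  P^+=[0.1572 0.0648 -0.0148; 0.0648 0.2083 -0.0074; -0.0148 -0.0074 0.1277]
step 2: x^-=[1.3514, 2.1681, 0.6670]  P^-=[0.5220 0.0653 -0.0662; 0.0653 0.4715 -0.0369; -0.0662 -0.0369 0.2459]  S=[0.6636 -0.0891 -0.0851; -0.0891 0.7996 0.0183; -0.0851 0.0183 0.4585]  K=[0.7478 0.1753 -0.1235; -0.0375 0.5911 0.0570; 0.0363 -0.1061 0.5501]  nu=[-0.5244, 1.5188, -1.1351]  x^+=[1.3658, 3.0209, -0.1377]  P^+=[0.1277 0.0482 -0.0120; 0.0482 0.1841 -0.0054; -0.0120 -0.0054 0.1021]
step 3: x^-=[1.5335, 2.8530, -0.9920]  P^-=[0.4806 0.0417 -0.0496; 0.0417 0.4462 -0.0284; -0.0496 -0.0284 0.2211]  S=[0.6382 -0.1050 -0.0741; -0.1050 0.7713 0.0292; -0.0741 0.0292 0.4324]  K=[0.7336 0.1630 -0.1160; -0.0503 0.5751 0.0611; 0.0393 -0.0995 0.5268]  nu=[-3.5190, -1.2763, 1.4225]  x^+=[-1.4212, 2.3828, -0.2541]  P^+=[0.1244 0.0448 -0.0106; 0.0448 0.1793 -0.0045; -0.0106 -0.0045 0.0978]
step 4: x^-=[-1.6860, 1.6376, -0.5372]  P^-=[0.4755 0.0376 -0.0460; 0.0376 0.4414 -0.0262; -0.0460 -0.0262 0.2165]  S=[0.6360 -0.1076 -0.0719; -0.1076 0.7657 0.0318; -0.0719 0.0318 0.4276]  K=[0.7320 0.1607 -0.1139; -0.0522 0.5719 0.0628; 0.0405 -0.0976 0.5222]  nu=[-1.4414, 0.4342, 3.5301]  x^+=[-3.0733, 2.1828, 1.2055]  P^+=[0.1239 0.0442 -0.0102; 0.0442 0.1784 -0.0041; -0.0102 -0.0041 0.0970]
step 5: x^-=[-3.8903, 1.2044, 1.0537]  P^-=[0.4747 0.0369 -0.0451; 0.0369 0.4406 -0.0256; -0.0451 -0.0256 0.2155]  S=[0.6357 -0.1081 -0.0715; -0.1081 0.7647 0.0324; -0.0715 0.0324 0.4266]  K=[0.7317 0.1603 -0.1134; -0.0525 0.5713 0.0632; 0.0408 -0.0972 0.5212]  nu=[6.8025, 1.8358, -4.7374]  x^+=[1.9187, 1.5962, -1.3164]  P^+=[0.1238 0.0441 -0.0101; 0.0441 0.1783 -0.0040; -0.0101 -0.0040 0.0968]

P_post[1,1] = 0.1783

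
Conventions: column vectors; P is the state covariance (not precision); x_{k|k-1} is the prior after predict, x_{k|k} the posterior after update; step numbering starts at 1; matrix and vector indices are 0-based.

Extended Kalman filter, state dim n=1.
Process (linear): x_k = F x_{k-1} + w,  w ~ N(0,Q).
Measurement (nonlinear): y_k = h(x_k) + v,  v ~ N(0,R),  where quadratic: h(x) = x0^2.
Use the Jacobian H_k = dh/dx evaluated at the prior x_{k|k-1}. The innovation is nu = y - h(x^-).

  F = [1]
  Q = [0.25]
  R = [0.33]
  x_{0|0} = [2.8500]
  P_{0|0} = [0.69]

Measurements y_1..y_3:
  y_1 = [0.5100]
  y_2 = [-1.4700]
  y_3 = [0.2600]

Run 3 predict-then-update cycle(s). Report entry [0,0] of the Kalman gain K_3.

step 1: x^-=[2.8500]  P^-=[0.9400]  H_jac=[5.7000]  S=[30.8706]  K=[0.1736]  nu=[-7.6125]  x^+=[1.5288]  P^+=[0.0100]
step 2: x^-=[1.5288]  P^-=[0.2600]  H_jac=[3.0575]  S=[2.7610]  K=[0.2880]  nu=[-3.8071]  x^+=[0.4324]  P^+=[0.0311]
step 3: x^-=[0.4324]  P^-=[0.2811]  H_jac=[0.8648]  S=[0.5402]  K=[0.4500]  nu=[0.0730]  x^+=[0.4653]  P^+=[0.1717]

K[0,0] = 0.4500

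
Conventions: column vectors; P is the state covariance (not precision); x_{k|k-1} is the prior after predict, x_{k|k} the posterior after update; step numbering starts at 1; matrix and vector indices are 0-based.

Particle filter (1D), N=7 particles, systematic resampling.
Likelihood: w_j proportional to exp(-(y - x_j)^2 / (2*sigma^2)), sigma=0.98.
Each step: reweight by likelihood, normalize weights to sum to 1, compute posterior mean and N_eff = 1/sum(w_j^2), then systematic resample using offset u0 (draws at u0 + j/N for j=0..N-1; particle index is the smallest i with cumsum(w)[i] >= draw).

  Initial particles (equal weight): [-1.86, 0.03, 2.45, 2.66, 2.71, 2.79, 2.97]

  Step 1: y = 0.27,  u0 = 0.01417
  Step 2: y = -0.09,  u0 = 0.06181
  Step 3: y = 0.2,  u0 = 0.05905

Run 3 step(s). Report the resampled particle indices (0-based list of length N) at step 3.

resampled_idx = [0, 1, 2, 3, 4, 5, 6]

step 1: w=[0.0723, 0.7441, 0.0646, 0.0392, 0.0346, 0.0281, 0.0172]  mean=0.3736  Neff=1.7641  idx=[0, 1, 1, 1, 1, 1, 2]
step 2: w=[0.0377, 0.1911, 0.1911, 0.1911, 0.1911, 0.1911, 0.0067]  mean=-0.0250  Neff=5.4317  idx=[1, 1, 2, 3, 4, 4, 5]
step 3: w=[0.1429, 0.1429, 0.1429, 0.1429, 0.1429, 0.1429, 0.1429]  mean=0.0300  Neff=7.0000  idx=[0, 1, 2, 3, 4, 5, 6]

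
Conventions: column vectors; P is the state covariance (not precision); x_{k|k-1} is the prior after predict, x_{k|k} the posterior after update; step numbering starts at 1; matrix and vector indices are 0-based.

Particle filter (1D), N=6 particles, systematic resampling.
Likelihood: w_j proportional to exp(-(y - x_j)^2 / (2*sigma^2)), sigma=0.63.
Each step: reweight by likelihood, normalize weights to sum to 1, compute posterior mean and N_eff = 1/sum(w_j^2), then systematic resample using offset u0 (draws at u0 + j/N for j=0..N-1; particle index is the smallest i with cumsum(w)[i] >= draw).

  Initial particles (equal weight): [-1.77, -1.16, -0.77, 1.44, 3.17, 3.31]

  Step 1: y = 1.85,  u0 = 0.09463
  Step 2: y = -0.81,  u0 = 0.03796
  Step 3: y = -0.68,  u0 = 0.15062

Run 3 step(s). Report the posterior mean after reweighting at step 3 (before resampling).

post_mean = 1.4400

step 1: w=[0.0000, 0.0000, 0.0002, 0.8182, 0.1126, 0.0690]  mean=1.7634  Neff=1.4557  idx=[3, 3, 3, 3, 3, 4]
step 2: w=[0.2000, 0.2000, 0.2000, 0.2000, 0.2000, 0.0000]  mean=1.4400  Neff=5.0000  idx=[0, 1, 1, 2, 3, 4]
step 3: w=[0.1667, 0.1667, 0.1667, 0.1667, 0.1667, 0.1667]  mean=1.4400  Neff=6.0000  idx=[0, 1, 2, 3, 4, 5]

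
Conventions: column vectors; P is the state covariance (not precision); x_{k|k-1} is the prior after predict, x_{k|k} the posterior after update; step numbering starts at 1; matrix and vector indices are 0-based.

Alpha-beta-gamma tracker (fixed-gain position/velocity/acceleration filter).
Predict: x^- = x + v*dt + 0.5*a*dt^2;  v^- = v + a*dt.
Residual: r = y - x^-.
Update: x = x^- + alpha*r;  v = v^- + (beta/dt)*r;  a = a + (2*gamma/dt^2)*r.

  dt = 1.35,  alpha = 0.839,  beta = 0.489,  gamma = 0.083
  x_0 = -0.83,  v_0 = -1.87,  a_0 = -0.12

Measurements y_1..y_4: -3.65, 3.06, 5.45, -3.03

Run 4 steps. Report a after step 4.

step 1: x_pred=-3.4639  r=-0.1861  x^+=-3.6200  v^+=-2.0994  a^+=-0.1370
step 2: x_pred=-6.5791  r=9.6391  x^+=1.5081  v^+=1.2072  a^+=0.7410
step 3: x_pred=3.8130  r=1.6370  x^+=5.1864  v^+=2.8005  a^+=0.8901
step 4: x_pred=9.7782  r=-12.8082  x^+=-0.9679  v^+=-0.6373  a^+=-0.2765

a_post = -0.2765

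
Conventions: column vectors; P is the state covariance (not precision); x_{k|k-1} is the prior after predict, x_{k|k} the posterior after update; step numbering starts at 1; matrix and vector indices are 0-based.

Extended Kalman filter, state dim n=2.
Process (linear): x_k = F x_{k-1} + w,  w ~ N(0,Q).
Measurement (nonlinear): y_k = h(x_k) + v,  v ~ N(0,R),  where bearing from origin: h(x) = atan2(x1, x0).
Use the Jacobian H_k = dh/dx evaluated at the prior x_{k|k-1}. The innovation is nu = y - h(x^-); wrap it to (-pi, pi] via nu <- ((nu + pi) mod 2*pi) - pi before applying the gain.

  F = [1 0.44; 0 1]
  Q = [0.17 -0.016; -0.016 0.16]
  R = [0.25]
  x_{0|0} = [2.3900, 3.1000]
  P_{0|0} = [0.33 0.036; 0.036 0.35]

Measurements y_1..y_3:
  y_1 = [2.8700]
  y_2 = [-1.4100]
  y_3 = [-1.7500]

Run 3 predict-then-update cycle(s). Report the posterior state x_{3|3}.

step 1: x^-=[3.7540, 3.1000]  P^-=[0.5994 0.1740; 0.1740 0.5100]  H_jac=[-0.1308 0.1584]  S=[0.2658]  K=[-0.1912; 0.2182]  nu=[2.1797]  x^+=[3.3371, 3.5757]  P^+=[0.5897 0.1851; 0.1851 0.4973]
step 2: x^-=[4.9104, 3.5757]  P^-=[1.0189 0.3879; 0.3879 0.6573]  H_jac=[-0.0969 0.1331]  S=[0.2612]  K=[-0.1804; 0.1910]  nu=[-2.0394]  x^+=[5.2783, 3.1862]  P^+=[1.0104 0.3969; 0.3969 0.6478]
step 3: x^-=[6.6802, 3.1862]  P^-=[1.6551 0.6660; 0.6660 0.8078]  H_jac=[-0.0582 0.1220]  S=[0.2582]  K=[-0.0583; 0.2315]  nu=[-2.1950]  x^+=[6.8082, 2.6779]  P^+=[1.6542 0.6694; 0.6694 0.7940]

x_post = [6.8082, 2.6779]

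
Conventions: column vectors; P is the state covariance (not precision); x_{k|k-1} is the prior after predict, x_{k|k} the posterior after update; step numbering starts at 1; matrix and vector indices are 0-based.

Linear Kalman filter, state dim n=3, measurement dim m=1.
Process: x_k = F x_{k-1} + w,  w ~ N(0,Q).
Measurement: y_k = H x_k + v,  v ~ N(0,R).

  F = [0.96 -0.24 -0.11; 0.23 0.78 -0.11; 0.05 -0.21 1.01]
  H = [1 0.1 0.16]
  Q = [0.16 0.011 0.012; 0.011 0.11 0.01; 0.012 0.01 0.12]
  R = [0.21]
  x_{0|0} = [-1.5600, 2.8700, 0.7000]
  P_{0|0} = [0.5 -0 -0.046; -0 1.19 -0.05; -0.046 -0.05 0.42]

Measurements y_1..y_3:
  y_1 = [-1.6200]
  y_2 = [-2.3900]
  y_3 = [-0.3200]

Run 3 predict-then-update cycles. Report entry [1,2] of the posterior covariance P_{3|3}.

step 1: x^-=[-2.2634, 1.8028, 0.0263]  P^-=[0.7015 -0.0873 0.0159; -0.0873 0.8764 -0.2768; 0.0159 -0.2768 0.6187]  S=[0.9149]  K=[0.7600; -0.0480; 0.0954]  nu=[0.4589]  x^+=[-1.9146, 1.7808, 0.0701]  P^+=[0.1731 -0.0539 -0.0504; -0.0539 0.8743 -0.2726; -0.0504 -0.2726 0.6104]
step 2: x^-=[-2.2731, 0.9409, -0.3989]  P^-=[0.3983 -0.1217 0.0193; -0.1217 0.6885 -0.4310; 0.0193 -0.4310 0.8934]  S=[0.6061]  K=[0.6422; -0.2009; 0.1965]  nu=[-0.1471]  x^+=[-2.3676, 0.9705, -0.4278]  P^+=[0.1484 -0.0435 -0.0572; -0.0435 0.6640 -0.4071; -0.0572 -0.4071 0.8700]
step 3: x^-=[-2.4588, 0.2595, -0.7543]  P^-=[0.3561 -0.0685 -0.0007; -0.0685 0.5895 -0.5364; -0.0007 -0.5364 1.2049]  S=[0.5718]  K=[0.6107; -0.1668; 0.2422]  nu=[2.2335]  x^+=[-1.0949, -0.1130, -0.2134]  P^+=[0.1429 -0.0103 -0.0852; -0.0103 0.5736 -0.5133; -0.0852 -0.5133 1.1714]

P_post[1,2] = -0.5133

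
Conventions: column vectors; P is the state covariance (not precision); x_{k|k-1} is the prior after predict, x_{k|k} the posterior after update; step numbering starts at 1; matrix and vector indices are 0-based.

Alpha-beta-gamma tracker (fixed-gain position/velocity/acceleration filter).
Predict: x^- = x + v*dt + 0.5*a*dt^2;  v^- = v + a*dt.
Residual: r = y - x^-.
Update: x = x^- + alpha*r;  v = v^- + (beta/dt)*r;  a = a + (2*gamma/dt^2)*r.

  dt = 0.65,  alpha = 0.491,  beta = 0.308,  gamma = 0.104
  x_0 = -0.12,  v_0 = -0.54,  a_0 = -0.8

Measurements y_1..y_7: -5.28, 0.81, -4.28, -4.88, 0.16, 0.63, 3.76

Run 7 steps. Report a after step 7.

step 1: x_pred=-0.6400  r=-4.6400  x^+=-2.9182  v^+=-3.2586  a^+=-3.0843
step 2: x_pred=-5.6879  r=6.4979  x^+=-2.4974  v^+=-2.1844  a^+=0.1147
step 3: x_pred=-3.8931  r=-0.3869  x^+=-4.0831  v^+=-2.2932  a^+=-0.0758
step 4: x_pred=-5.5897  r=0.7097  x^+=-5.2412  v^+=-2.0062  a^+=0.2736
step 5: x_pred=-6.4875  r=6.6475  x^+=-3.2236  v^+=1.3215  a^+=3.5462
step 6: x_pred=-1.6155  r=2.2455  x^+=-0.5129  v^+=4.6905  a^+=4.6516
step 7: x_pred=3.5185  r=0.2415  x^+=3.6371  v^+=7.8285  a^+=4.7705

a_post = 4.7705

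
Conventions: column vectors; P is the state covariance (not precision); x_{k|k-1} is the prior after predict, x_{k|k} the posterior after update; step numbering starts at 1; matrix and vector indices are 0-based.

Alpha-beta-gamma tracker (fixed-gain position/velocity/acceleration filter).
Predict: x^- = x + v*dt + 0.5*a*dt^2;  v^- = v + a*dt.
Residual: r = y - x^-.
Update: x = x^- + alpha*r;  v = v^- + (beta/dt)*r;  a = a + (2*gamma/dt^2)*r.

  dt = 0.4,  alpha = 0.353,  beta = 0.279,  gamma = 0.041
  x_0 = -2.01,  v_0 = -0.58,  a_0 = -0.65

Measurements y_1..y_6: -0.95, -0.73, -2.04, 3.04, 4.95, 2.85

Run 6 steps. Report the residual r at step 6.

step 1: x_pred=-2.2940  r=1.3440  x^+=-1.8196  v^+=0.0974  a^+=0.0388
step 2: x_pred=-1.7775  r=1.0475  x^+=-1.4077  v^+=0.8436  a^+=0.5756
step 3: x_pred=-1.0242  r=-1.0158  x^+=-1.3828  v^+=0.3653  a^+=0.0551
step 4: x_pred=-1.2323  r=4.2723  x^+=0.2758  v^+=3.3673  a^+=2.2446
step 5: x_pred=1.8023  r=3.1477  x^+=2.9135  v^+=6.4606  a^+=3.8578
step 6: x_pred=5.8063  r=-2.9563  x^+=4.7627  v^+=5.9417  a^+=2.3427

resid = -2.9563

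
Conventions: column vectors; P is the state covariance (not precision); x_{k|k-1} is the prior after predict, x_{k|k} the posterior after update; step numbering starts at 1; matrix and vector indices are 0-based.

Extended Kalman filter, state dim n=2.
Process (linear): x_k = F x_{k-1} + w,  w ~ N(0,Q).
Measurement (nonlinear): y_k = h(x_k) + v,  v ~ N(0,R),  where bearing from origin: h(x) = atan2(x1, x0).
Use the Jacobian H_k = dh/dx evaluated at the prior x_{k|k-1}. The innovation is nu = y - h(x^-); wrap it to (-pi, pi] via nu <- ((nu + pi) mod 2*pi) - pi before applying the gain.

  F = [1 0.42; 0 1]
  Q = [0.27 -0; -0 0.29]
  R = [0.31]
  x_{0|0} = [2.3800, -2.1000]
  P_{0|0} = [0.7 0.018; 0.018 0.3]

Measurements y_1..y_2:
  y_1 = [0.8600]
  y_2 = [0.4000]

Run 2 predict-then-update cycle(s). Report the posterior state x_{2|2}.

x_post = [2.9039, -0.7879]

step 1: x^-=[1.4980, -2.1000]  P^-=[1.0380 0.1440; 0.1440 0.5900]  H_jac=[0.3156 0.2251]  S=[0.4638]  K=[0.7763; 0.3844]  nu=[1.8112]  x^+=[2.9041, -1.4038]  P^+=[0.7585 0.0056; 0.0056 0.5215]
step 2: x^-=[2.3145, -1.4038]  P^-=[1.1252 0.2246; 0.2246 0.8115]  H_jac=[0.1916 0.3159]  S=[0.4594]  K=[0.6236; 0.6515]  nu=[0.9452]  x^+=[2.9039, -0.7879]  P^+=[0.9466 0.0379; 0.0379 0.6164]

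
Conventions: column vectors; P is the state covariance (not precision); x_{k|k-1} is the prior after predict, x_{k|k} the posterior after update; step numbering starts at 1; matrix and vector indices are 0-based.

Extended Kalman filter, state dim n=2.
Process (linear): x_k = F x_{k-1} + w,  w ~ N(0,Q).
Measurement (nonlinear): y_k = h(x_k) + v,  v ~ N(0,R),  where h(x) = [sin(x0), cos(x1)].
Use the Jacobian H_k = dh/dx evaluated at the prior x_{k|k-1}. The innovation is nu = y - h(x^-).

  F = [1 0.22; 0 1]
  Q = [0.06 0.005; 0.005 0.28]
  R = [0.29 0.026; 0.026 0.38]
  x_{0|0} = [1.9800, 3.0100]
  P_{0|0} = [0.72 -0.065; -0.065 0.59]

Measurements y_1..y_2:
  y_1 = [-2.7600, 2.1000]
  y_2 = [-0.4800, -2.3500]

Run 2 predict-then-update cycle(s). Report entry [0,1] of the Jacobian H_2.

step 1: x^-=[2.6422, 3.0100]  P^-=[0.7800 0.0698; 0.0698 0.8700]  H_jac=[-0.8779 0.0000; 0.0000 -0.1312]  S=[0.8911 0.0340; 0.0340 0.3950]  K=[-0.7700 0.0432; -0.0579 -0.2840]  nu=[-3.2389, 3.0914]  x^+=[5.2698, 2.3196]  P^+=[0.2531 0.0275; 0.0275 0.8340]
step 2: x^-=[5.7801, 2.3196]  P^-=[0.3656 0.2160; 0.2160 1.1140]  H_jac=[0.8761 0.0000; 0.0000 -0.7325]  S=[0.5706 -0.1126; -0.1126 0.9778]  K=[0.5417 -0.0994; 0.1708 -0.8149]  nu=[0.0022, -1.6693]  x^+=[5.9472, 3.6802]  P^+=[0.1764 0.0324; 0.0324 0.4167]

H_jac[0,1] = 0.0000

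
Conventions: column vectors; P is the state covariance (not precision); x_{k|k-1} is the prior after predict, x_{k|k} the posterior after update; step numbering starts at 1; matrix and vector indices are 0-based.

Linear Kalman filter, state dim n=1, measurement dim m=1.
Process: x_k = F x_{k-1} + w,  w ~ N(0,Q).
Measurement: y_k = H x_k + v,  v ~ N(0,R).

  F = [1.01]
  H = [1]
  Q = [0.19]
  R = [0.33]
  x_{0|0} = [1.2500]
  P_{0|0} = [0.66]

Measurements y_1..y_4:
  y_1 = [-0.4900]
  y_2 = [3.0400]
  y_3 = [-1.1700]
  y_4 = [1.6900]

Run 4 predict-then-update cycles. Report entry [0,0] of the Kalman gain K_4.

K[0,0] = 0.5289

step 1: x^-=[1.2625]  P^-=[0.8633]  S=[1.1933]  K=[0.7234]  nu=[-1.7525]  x^+=[-0.0053]  P^+=[0.2387]
step 2: x^-=[-0.0054]  P^-=[0.4335]  S=[0.7635]  K=[0.5678]  nu=[3.0454]  x^+=[1.7238]  P^+=[0.1874]
step 3: x^-=[1.7410]  P^-=[0.3811]  S=[0.7111]  K=[0.5360]  nu=[-2.9110]  x^+=[0.1808]  P^+=[0.1769]
step 4: x^-=[0.1826]  P^-=[0.3704]  S=[0.7004]  K=[0.5289]  nu=[1.5074]  x^+=[0.9798]  P^+=[0.1745]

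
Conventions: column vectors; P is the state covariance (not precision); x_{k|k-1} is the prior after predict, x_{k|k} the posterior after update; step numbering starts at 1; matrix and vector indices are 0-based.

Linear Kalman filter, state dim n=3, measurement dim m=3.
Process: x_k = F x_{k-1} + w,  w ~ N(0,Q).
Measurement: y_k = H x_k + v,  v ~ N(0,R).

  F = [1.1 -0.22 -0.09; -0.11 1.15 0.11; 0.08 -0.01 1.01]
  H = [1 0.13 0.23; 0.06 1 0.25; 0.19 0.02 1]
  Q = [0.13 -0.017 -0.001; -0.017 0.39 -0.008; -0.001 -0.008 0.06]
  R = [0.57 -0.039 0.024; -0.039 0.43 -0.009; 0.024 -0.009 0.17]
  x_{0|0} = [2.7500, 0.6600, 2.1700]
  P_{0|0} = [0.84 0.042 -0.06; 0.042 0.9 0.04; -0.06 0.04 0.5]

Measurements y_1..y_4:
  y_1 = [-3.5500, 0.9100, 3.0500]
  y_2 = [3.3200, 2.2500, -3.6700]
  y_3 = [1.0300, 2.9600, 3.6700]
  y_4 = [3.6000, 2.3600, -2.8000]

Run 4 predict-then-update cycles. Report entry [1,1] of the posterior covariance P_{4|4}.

step 1: x^-=[2.6845, 0.6952, 2.4051]  P^-=[1.1871 -0.3101 -0.0468; -0.3101 1.5974 0.0863; -0.0468 0.0863 0.5649]  S=[1.7170 -0.0299 0.3325; -0.0299 2.0715 0.2001; 0.3325 0.2001 0.7617]  K=[0.6668 -0.1079 -0.0363; -0.0105 0.7843 -0.1236; -0.0924 0.0334 0.7638]  nu=[-6.8780, -0.5475, 0.1209]  x^+=[-1.8471, 0.3232, 3.1148]  P^+=[0.4089 -0.0803 -0.0653; -0.0803 0.3486 -0.0200; -0.0653 -0.0200 0.1401]
step 2: x^-=[-2.3832, 0.9175, 2.9949]  P^-=[0.6937 -0.2655 -0.0423; -0.2655 0.8745 -0.0241; -0.0423 -0.0241 0.1956]  S=[1.1989 -0.1575 0.1438; -0.1575 1.2741 -0.0142; 0.1438 -0.0142 0.3719]  K=[0.5238 -0.1191 0.0193; -0.0301 0.6642 -0.1164; -0.0616 0.0158 0.5274]  nu=[4.8951, 0.7267, -6.2305]  x^+=[-0.0262, 1.9781, -0.5808]  P^+=[0.3240 -0.0805 -0.0430; -0.0805 0.2969 -0.0171; -0.0430 -0.0171 0.0966]
step 3: x^-=[-0.4118, 2.2138, -0.6084]  P^-=[0.5840 -0.2395 -0.0220; -0.2395 0.8048 -0.0265; -0.0220 -0.0265 0.1541]  S=[1.1018 -0.1446 0.1353; -0.1446 1.2039 -0.0225; 0.1353 -0.0225 0.3343]  K=[0.4756 -0.1163 0.0515; -0.0295 0.6454 -0.1119; -0.0466 0.0120 0.4666]  nu=[1.2939, 0.9230, 4.3124]  x^+=[0.3183, 2.2890, 1.3546]  P^+=[0.2947 -0.0784 -0.0332; -0.0784 0.2885 -0.0164; -0.0332 -0.0164 0.0847]
step 4: x^-=[-0.2753, 2.7463, 1.3707]  P^-=[0.5451 -0.2298 -0.0129; -0.2298 0.7926 -0.0274; -0.0129 -0.0274 0.1434]  S=[1.0688 -0.1372 0.1352; -0.1372 1.1919 -0.0240; 0.1352 -0.0240 0.3257]  K=[0.4562 -0.1142 0.0665; -0.0281 0.6422 -0.1107; -0.0399 0.0108 0.4486]  nu=[3.2030, -0.7125, -4.1733]  x^+=[0.9900, 2.6609, -0.6369]  P^+=[0.2828 -0.0772 -0.0289; -0.0772 0.2870 -0.0163; -0.0289 -0.0163 0.0810]

P_post[1,1] = 0.2870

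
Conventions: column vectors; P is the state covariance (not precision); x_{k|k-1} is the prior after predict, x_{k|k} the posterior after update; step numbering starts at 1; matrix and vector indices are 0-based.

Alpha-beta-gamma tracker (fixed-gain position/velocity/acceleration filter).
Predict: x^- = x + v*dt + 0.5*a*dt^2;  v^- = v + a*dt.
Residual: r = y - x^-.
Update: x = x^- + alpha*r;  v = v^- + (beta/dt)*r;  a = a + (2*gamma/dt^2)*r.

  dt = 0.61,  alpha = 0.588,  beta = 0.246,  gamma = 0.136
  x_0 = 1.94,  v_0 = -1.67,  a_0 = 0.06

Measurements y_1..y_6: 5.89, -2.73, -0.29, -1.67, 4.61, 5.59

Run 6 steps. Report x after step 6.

step 1: x_pred=0.9325  r=4.9575  x^+=3.8475  v^+=0.3659  a^+=3.6839
step 2: x_pred=4.7561  r=-7.4861  x^+=0.3543  v^+=-0.4059  a^+=-1.7883
step 3: x_pred=-0.2261  r=-0.0639  x^+=-0.2637  v^+=-1.5226  a^+=-1.8350
step 4: x_pred=-1.5338  r=-0.1362  x^+=-1.6139  v^+=-2.6969  a^+=-1.9346
step 5: x_pred=-3.6189  r=8.2289  x^+=1.2197  v^+=-0.5584  a^+=4.0807
step 6: x_pred=1.6383  r=3.9517  x^+=3.9619  v^+=3.5244  a^+=6.9693

x_post = 3.9619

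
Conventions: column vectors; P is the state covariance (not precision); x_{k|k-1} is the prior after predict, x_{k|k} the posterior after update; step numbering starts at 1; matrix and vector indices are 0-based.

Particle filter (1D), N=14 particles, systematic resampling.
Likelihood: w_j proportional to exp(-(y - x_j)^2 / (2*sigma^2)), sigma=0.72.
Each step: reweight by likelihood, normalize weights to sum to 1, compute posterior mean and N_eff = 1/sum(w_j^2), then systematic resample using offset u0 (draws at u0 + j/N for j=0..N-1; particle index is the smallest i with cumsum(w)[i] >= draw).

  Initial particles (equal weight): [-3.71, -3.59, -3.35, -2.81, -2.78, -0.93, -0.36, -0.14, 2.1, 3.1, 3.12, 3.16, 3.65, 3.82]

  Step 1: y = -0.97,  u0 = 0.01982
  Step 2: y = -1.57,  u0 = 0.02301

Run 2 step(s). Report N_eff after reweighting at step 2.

N_eff = 10.4733

step 1: w=[0.0003, 0.0006, 0.0018, 0.0166, 0.0185, 0.4344, 0.3039, 0.2239, 0.0000, 0.0000, 0.0000, 0.0000, 0.0000, 0.0000]  mean=-0.6520  Neff=3.0140  idx=[4, 5, 5, 5, 5, 5, 5, 6, 6, 6, 6, 7, 7, 7]
step 2: w=[0.0429, 0.1187, 0.1187, 0.1187, 0.1187, 0.1187, 0.1187, 0.0429, 0.0429, 0.0429, 0.0429, 0.0245, 0.0245, 0.0245]  mean=-0.8535  Neff=10.4733  idx=[0, 1, 2, 2, 3, 3, 4, 5, 5, 6, 6, 8, 9, 12]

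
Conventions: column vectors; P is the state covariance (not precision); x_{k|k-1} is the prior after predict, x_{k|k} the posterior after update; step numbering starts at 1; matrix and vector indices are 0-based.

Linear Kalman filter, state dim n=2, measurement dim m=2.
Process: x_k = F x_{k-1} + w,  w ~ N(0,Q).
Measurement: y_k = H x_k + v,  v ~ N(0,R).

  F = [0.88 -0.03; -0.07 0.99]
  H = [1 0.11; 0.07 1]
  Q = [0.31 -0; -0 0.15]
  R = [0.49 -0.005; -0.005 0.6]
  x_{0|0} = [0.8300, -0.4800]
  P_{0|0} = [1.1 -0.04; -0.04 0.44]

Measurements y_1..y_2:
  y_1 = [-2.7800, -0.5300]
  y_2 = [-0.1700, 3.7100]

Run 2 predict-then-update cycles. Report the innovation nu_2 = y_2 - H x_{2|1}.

innov = [1.3422, 4.1146]

step 1: x^-=[0.7448, -0.5333]  P^-=[1.1643 -0.1158; -0.1158 0.5922]  S=[1.6360 0.0250; 0.0250 1.1817]  K=[0.7046 -0.0439; -0.0385 0.4951]  nu=[-3.4661, -0.0488]  x^+=[-1.6952, -0.4240]  P^+=[0.3514 -0.0545; -0.0545 0.3011]
step 2: x^-=[-1.4791, -0.3011]  P^-=[0.5853 -0.0781; -0.0781 0.4543]  S=[1.0636 0.0072; 0.0072 1.0463]  K=[0.5425 -0.0393; -0.0294 0.4292]  nu=[1.3422, 4.1146]  x^+=[-0.9125, 1.4255]  P^+=[0.2710 -0.0452; -0.0452 0.2608]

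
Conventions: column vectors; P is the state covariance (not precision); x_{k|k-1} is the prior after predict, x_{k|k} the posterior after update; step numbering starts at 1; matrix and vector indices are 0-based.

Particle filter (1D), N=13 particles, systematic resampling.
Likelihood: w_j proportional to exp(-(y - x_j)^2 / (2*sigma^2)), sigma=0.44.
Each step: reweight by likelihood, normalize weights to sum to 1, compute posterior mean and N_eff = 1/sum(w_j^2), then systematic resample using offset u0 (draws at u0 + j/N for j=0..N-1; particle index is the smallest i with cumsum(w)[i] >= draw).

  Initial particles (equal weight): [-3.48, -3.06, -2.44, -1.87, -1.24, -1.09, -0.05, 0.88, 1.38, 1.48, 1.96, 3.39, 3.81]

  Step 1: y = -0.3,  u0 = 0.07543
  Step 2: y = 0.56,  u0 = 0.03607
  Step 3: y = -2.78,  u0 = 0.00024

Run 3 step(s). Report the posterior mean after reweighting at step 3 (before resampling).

step 1: w=[0.0000, 0.0000, 0.0000, 0.0015, 0.0863, 0.1687, 0.7195, 0.0232, 0.0006, 0.0002, 0.0000, 0.0000, 0.0000]  mean=-0.3081  Neff=1.8046  idx=[4, 5, 5, 6, 6, 6, 6, 6, 6, 6, 6, 6, 7]
step 2: w=[0.0001, 0.0002, 0.0002, 0.0908, 0.0908, 0.0908, 0.0908, 0.0908, 0.0908, 0.0908, 0.0908, 0.0908, 0.1822]  mean=0.1190  Neff=9.3085  idx=[3, 4, 5, 5, 6, 7, 8, 9, 10, 11, 11, 12, 12]
step 3: w=[0.0909, 0.0909, 0.0909, 0.0909, 0.0909, 0.0909, 0.0909, 0.0909, 0.0909, 0.0909, 0.0909, 0.0000, 0.0000]  mean=-0.0500  Neff=11.0000  idx=[0, 0, 1, 2, 3, 4, 5, 5, 6, 7, 8, 9, 10]

post_mean = -0.0500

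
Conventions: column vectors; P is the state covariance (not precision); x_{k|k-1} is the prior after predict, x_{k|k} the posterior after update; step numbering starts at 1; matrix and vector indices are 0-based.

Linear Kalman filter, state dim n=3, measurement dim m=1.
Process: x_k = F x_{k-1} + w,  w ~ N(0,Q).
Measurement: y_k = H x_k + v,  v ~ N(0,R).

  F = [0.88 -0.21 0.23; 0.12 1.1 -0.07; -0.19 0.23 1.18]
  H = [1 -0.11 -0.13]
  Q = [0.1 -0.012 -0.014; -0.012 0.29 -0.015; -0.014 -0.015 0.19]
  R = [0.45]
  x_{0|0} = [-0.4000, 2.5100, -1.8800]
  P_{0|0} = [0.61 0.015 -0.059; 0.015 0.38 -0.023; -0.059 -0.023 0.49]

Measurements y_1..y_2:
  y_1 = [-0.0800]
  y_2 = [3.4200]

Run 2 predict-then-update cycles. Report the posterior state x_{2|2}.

step 1: x^-=[-1.3115, 2.8446, -1.5651]  P^-=[0.5879 -0.0333 -0.0519; -0.0333 0.7695 -0.0146; -0.0519 -0.0146 0.9271]  S=[1.0832]  K=[0.5523; -0.1071; -0.1577]  nu=[1.3409]  x^+=[-0.5709, 2.7010, -1.7766]  P^+=[0.2574 0.0308 0.0424; 0.0308 0.7571 -0.0329; 0.0424 -0.0329 0.9001]
step 2: x^-=[-1.4782, 3.0269, -1.3667]  P^-=[0.3893 -0.1554 0.2068; -0.1554 1.2266 0.0551; 0.2068 0.0551 1.4531]  S=[0.8607]  K=[0.4410; -0.3456; 0.0137]  nu=[5.0535]  x^+=[0.7501, 1.2804, -1.2975]  P^+=[0.2220 -0.0242 0.2016; -0.0242 1.1238 0.0592; 0.2016 0.0592 1.4529]

x_post = [0.7501, 1.2804, -1.2975]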